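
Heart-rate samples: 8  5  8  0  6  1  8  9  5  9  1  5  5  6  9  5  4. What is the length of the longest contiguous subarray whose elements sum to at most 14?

add 8: [8] sum 8, len 1
add 5: [8, 5] sum 13, len 2
add 8: [5, 8] sum 13, len 2
add 0: [5, 8, 0] sum 13, len 3
add 6: [8, 0, 6] sum 14, len 3
add 1: [0, 6, 1] sum 7, len 3
add 8: [1, 8] sum 9, len 2
add 9: [9] sum 9, len 1
add 5: [9, 5] sum 14, len 2
add 9: [5, 9] sum 14, len 2
add 1: [9, 1] sum 10, len 2
add 5: [1, 5] sum 6, len 2
add 5: [1, 5, 5] sum 11, len 3
add 6: [5, 6] sum 11, len 2
add 9: [9] sum 9, len 1
add 5: [9, 5] sum 14, len 2
add 4: [5, 4] sum 9, len 2
Longest length seen: 3.

3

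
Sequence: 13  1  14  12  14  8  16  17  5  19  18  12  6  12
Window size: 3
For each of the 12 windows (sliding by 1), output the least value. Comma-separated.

13 1 14 → min 1
1 14 12 → min 1
14 12 14 → min 12
12 14 8 → min 8
14 8 16 → min 8
8 16 17 → min 8
16 17 5 → min 5
17 5 19 → min 5
5 19 18 → min 5
19 18 12 → min 12
18 12 6 → min 6
12 6 12 → min 6

1, 1, 12, 8, 8, 8, 5, 5, 5, 12, 6, 6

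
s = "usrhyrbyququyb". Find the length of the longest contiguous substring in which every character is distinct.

5

add u: [u] len 1
add s: [u, s] len 2
add r: [u, s, r] len 3
add h: [u, s, r, h] len 4
add y: [u, s, r, h, y] len 5
add r (repeat r, move left end past it): [h, y, r] len 3
add b: [h, y, r, b] len 4
add y (repeat y, move left end past it): [r, b, y] len 3
add q: [r, b, y, q] len 4
add u: [r, b, y, q, u] len 5
add q (repeat q, move left end past it): [u, q] len 2
add u (repeat u, move left end past it): [q, u] len 2
add y: [q, u, y] len 3
add b: [q, u, y, b] len 4
Longest all-distinct length: 5.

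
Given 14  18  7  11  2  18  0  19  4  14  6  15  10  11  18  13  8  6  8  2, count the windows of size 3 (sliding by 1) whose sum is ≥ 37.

[14, 18, 7] → sum 39  ≥ 37 ✓
[18, 7, 11] → sum 36
[7, 11, 2] → sum 20
[11, 2, 18] → sum 31
[2, 18, 0] → sum 20
[18, 0, 19] → sum 37  ≥ 37 ✓
[0, 19, 4] → sum 23
[19, 4, 14] → sum 37  ≥ 37 ✓
[4, 14, 6] → sum 24
[14, 6, 15] → sum 35
[6, 15, 10] → sum 31
[15, 10, 11] → sum 36
[10, 11, 18] → sum 39  ≥ 37 ✓
[11, 18, 13] → sum 42  ≥ 37 ✓
[18, 13, 8] → sum 39  ≥ 37 ✓
[13, 8, 6] → sum 27
[8, 6, 8] → sum 22
[6, 8, 2] → sum 16
6 windows satisfy the condition.

6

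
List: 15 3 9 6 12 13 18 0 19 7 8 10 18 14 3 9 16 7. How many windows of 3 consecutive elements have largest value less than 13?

3

[15, 3, 9] → max 15
[3, 9, 6] → max 9  < 13 ✓
[9, 6, 12] → max 12  < 13 ✓
[6, 12, 13] → max 13
[12, 13, 18] → max 18
[13, 18, 0] → max 18
[18, 0, 19] → max 19
[0, 19, 7] → max 19
[19, 7, 8] → max 19
[7, 8, 10] → max 10  < 13 ✓
[8, 10, 18] → max 18
[10, 18, 14] → max 18
[18, 14, 3] → max 18
[14, 3, 9] → max 14
[3, 9, 16] → max 16
[9, 16, 7] → max 16
3 windows satisfy the condition.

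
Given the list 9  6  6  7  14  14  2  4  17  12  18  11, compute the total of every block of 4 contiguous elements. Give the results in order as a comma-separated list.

28, 33, 41, 37, 34, 37, 35, 51, 58

9 6 6 7 → sum 28
6 6 7 14 → sum 33
6 7 14 14 → sum 41
7 14 14 2 → sum 37
14 14 2 4 → sum 34
14 2 4 17 → sum 37
2 4 17 12 → sum 35
4 17 12 18 → sum 51
17 12 18 11 → sum 58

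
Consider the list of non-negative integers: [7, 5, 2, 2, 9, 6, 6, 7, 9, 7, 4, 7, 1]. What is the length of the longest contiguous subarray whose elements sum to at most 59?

10

add 7: [7] sum 7, len 1
add 5: [7, 5] sum 12, len 2
add 2: [7, 5, 2] sum 14, len 3
add 2: [7, 5, 2, 2] sum 16, len 4
add 9: [7, 5, 2, 2, 9] sum 25, len 5
add 6: [7, 5, 2, 2, 9, 6] sum 31, len 6
add 6: [7, 5, 2, 2, 9, 6, 6] sum 37, len 7
add 7: [7, 5, 2, 2, 9, 6, 6, 7] sum 44, len 8
add 9: [7, 5, 2, 2, 9, 6, 6, 7, 9] sum 53, len 9
add 7: [5, 2, 2, 9, 6, 6, 7, 9, 7] sum 53, len 9
add 4: [5, 2, 2, 9, 6, 6, 7, 9, 7, 4] sum 57, len 10
add 7: [2, 2, 9, 6, 6, 7, 9, 7, 4, 7] sum 59, len 10
add 1: [2, 9, 6, 6, 7, 9, 7, 4, 7, 1] sum 58, len 10
Longest length seen: 10.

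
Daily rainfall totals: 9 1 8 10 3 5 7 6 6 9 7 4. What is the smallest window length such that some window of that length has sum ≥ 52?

8

add 9: running sum 9 < 52
add 1: running sum 10 < 52
add 8: running sum 18 < 52
add 10: running sum 28 < 52
add 3: running sum 31 < 52
add 5: running sum 36 < 52
add 7: running sum 43 < 52
add 6: running sum 49 < 52
add 6: shortest ending here [9, 1, 8, 10, 3, 5, 7, 6, 6] sum 55, len 9
add 9: shortest ending here [8, 10, 3, 5, 7, 6, 6, 9] sum 54, len 8
add 7: shortest ending here [10, 3, 5, 7, 6, 6, 9, 7] sum 53, len 8
add 4: shortest ending here [10, 3, 5, 7, 6, 6, 9, 7, 4] sum 57, len 9
Shortest qualifying length: 8.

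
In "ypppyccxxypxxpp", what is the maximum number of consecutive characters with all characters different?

[y] len 1
[y, p] len 2
[p] len 1
[p] len 1
[p, y] len 2
[p, y, c] len 3
[c] len 1
[c, x] len 2
[x] len 1
[x, y] len 2
[x, y, p] len 3
[y, p, x] len 3
[x] len 1
[x, p] len 2
[p] len 1
Longest all-distinct length: 3.

3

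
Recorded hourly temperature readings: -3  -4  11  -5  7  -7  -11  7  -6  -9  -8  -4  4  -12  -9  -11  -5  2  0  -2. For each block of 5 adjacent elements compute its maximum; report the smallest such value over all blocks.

2

[-3, -4, 11, -5, 7] → max 11
[-4, 11, -5, 7, -7] → max 11
[11, -5, 7, -7, -11] → max 11
[-5, 7, -7, -11, 7] → max 7
[7, -7, -11, 7, -6] → max 7
[-7, -11, 7, -6, -9] → max 7
[-11, 7, -6, -9, -8] → max 7
[7, -6, -9, -8, -4] → max 7
[-6, -9, -8, -4, 4] → max 4
[-9, -8, -4, 4, -12] → max 4
[-8, -4, 4, -12, -9] → max 4
[-4, 4, -12, -9, -11] → max 4
[4, -12, -9, -11, -5] → max 4
[-12, -9, -11, -5, 2] → max 2
[-9, -11, -5, 2, 0] → max 2
[-11, -5, 2, 0, -2] → max 2
Smallest of these is 2.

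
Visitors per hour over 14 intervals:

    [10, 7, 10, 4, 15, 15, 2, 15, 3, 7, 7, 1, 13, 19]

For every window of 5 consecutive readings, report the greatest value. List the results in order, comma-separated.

(10, 7, 10, 4, 15) → max 15
(7, 10, 4, 15, 15) → max 15
(10, 4, 15, 15, 2) → max 15
(4, 15, 15, 2, 15) → max 15
(15, 15, 2, 15, 3) → max 15
(15, 2, 15, 3, 7) → max 15
(2, 15, 3, 7, 7) → max 15
(15, 3, 7, 7, 1) → max 15
(3, 7, 7, 1, 13) → max 13
(7, 7, 1, 13, 19) → max 19

15, 15, 15, 15, 15, 15, 15, 15, 13, 19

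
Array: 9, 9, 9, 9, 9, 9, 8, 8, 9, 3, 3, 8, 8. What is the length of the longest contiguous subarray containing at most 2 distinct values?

add 9: window [9] (1 distinct), len 1
add 9: window [9, 9] (1 distinct), len 2
add 9: window [9, 9, 9] (1 distinct), len 3
add 9: window [9, 9, 9, 9] (1 distinct), len 4
add 9: window [9, 9, 9, 9, 9] (1 distinct), len 5
add 9: window [9, 9, 9, 9, 9, 9] (1 distinct), len 6
add 8: window [9, 9, 9, 9, 9, 9, 8] (2 distinct), len 7
add 8: window [9, 9, 9, 9, 9, 9, 8, 8] (2 distinct), len 8
add 9: window [9, 9, 9, 9, 9, 9, 8, 8, 9] (2 distinct), len 9
add 3: window [9, 3] (2 distinct), len 2
add 3: window [9, 3, 3] (2 distinct), len 3
add 8: window [3, 3, 8] (2 distinct), len 3
add 8: window [3, 3, 8, 8] (2 distinct), len 4
Longest length with ≤2 distinct: 9.

9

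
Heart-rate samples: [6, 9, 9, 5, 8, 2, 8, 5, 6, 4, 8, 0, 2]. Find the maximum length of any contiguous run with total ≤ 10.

[6] sum 6 len 1
[9] sum 9 len 1
[9] sum 9 len 1
[5] sum 5 len 1
[8] sum 8 len 1
[8, 2] sum 10 len 2
[2, 8] sum 10 len 2
[5] sum 5 len 1
[6] sum 6 len 1
[6, 4] sum 10 len 2
[8] sum 8 len 1
[8, 0] sum 8 len 2
[8, 0, 2] sum 10 len 3
Longest length seen: 3.

3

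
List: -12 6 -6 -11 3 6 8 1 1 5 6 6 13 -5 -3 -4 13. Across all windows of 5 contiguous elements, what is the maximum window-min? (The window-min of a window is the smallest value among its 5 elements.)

Each size-5 window and its min:
[-12, 6, -6, -11, 3] → min -12
[6, -6, -11, 3, 6] → min -11
[-6, -11, 3, 6, 8] → min -11
[-11, 3, 6, 8, 1] → min -11
[3, 6, 8, 1, 1] → min 1
[6, 8, 1, 1, 5] → min 1
[8, 1, 1, 5, 6] → min 1
[1, 1, 5, 6, 6] → min 1
[1, 5, 6, 6, 13] → min 1
[5, 6, 6, 13, -5] → min -5
[6, 6, 13, -5, -3] → min -5
[6, 13, -5, -3, -4] → min -5
[13, -5, -3, -4, 13] → min -5
Maximum of these is 1.

1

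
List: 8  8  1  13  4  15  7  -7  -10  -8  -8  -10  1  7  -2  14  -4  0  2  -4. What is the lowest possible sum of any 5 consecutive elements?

Window sums for each of the 16 positions:
8 8 1 13 4 → sum 34
8 1 13 4 15 → sum 41
1 13 4 15 7 → sum 40
13 4 15 7 -7 → sum 32
4 15 7 -7 -10 → sum 9
15 7 -7 -10 -8 → sum -3
7 -7 -10 -8 -8 → sum -26
-7 -10 -8 -8 -10 → sum -43
-10 -8 -8 -10 1 → sum -35
-8 -8 -10 1 7 → sum -18
-8 -10 1 7 -2 → sum -12
-10 1 7 -2 14 → sum 10
1 7 -2 14 -4 → sum 16
7 -2 14 -4 0 → sum 15
-2 14 -4 0 2 → sum 10
14 -4 0 2 -4 → sum 8
Lowest of these is -43.

-43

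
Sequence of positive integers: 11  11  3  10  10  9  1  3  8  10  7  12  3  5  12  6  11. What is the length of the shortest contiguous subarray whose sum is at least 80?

11

add 11: running sum 11 < 80
add 11: running sum 22 < 80
add 3: running sum 25 < 80
add 10: running sum 35 < 80
add 10: running sum 45 < 80
add 9: running sum 54 < 80
add 1: running sum 55 < 80
add 3: running sum 58 < 80
add 8: running sum 66 < 80
add 10: running sum 76 < 80
add 7: shortest ending here [11, 11, 3, 10, 10, 9, 1, 3, 8, 10, 7] sum 83, len 11
add 12: shortest ending here [11, 3, 10, 10, 9, 1, 3, 8, 10, 7, 12] sum 84, len 11
add 3: shortest ending here [11, 3, 10, 10, 9, 1, 3, 8, 10, 7, 12, 3] sum 87, len 12
add 5: shortest ending here [3, 10, 10, 9, 1, 3, 8, 10, 7, 12, 3, 5] sum 81, len 12
add 12: shortest ending here [10, 9, 1, 3, 8, 10, 7, 12, 3, 5, 12] sum 80, len 11
add 6: shortest ending here [10, 9, 1, 3, 8, 10, 7, 12, 3, 5, 12, 6] sum 86, len 12
add 11: shortest ending here [9, 1, 3, 8, 10, 7, 12, 3, 5, 12, 6, 11] sum 87, len 12
Shortest qualifying length: 11.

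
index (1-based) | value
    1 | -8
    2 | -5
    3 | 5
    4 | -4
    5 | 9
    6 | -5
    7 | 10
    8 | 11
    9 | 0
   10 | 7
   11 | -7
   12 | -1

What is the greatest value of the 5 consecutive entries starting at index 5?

11

Elements at indices 5..9: 9, -5, 10, 11, 0
max(9, -5, 10, 11, 0) = 11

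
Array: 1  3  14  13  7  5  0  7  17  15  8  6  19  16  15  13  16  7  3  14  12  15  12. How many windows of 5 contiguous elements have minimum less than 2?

(1, 3, 14, 13, 7) → min 1  < 2 ✓
(3, 14, 13, 7, 5) → min 3
(14, 13, 7, 5, 0) → min 0  < 2 ✓
(13, 7, 5, 0, 7) → min 0  < 2 ✓
(7, 5, 0, 7, 17) → min 0  < 2 ✓
(5, 0, 7, 17, 15) → min 0  < 2 ✓
(0, 7, 17, 15, 8) → min 0  < 2 ✓
(7, 17, 15, 8, 6) → min 6
(17, 15, 8, 6, 19) → min 6
(15, 8, 6, 19, 16) → min 6
(8, 6, 19, 16, 15) → min 6
(6, 19, 16, 15, 13) → min 6
(19, 16, 15, 13, 16) → min 13
(16, 15, 13, 16, 7) → min 7
(15, 13, 16, 7, 3) → min 3
(13, 16, 7, 3, 14) → min 3
(16, 7, 3, 14, 12) → min 3
(7, 3, 14, 12, 15) → min 3
(3, 14, 12, 15, 12) → min 3
6 windows satisfy the condition.

6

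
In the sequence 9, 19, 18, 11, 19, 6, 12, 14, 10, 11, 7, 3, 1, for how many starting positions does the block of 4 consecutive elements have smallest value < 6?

2

[9, 19, 18, 11] → min 9
[19, 18, 11, 19] → min 11
[18, 11, 19, 6] → min 6
[11, 19, 6, 12] → min 6
[19, 6, 12, 14] → min 6
[6, 12, 14, 10] → min 6
[12, 14, 10, 11] → min 10
[14, 10, 11, 7] → min 7
[10, 11, 7, 3] → min 3  < 6 ✓
[11, 7, 3, 1] → min 1  < 6 ✓
2 windows satisfy the condition.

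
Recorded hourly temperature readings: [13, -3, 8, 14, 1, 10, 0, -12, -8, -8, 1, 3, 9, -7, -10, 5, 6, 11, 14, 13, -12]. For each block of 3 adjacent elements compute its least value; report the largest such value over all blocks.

(13, -3, 8) → min -3
(-3, 8, 14) → min -3
(8, 14, 1) → min 1
(14, 1, 10) → min 1
(1, 10, 0) → min 0
(10, 0, -12) → min -12
(0, -12, -8) → min -12
(-12, -8, -8) → min -12
(-8, -8, 1) → min -8
(-8, 1, 3) → min -8
(1, 3, 9) → min 1
(3, 9, -7) → min -7
(9, -7, -10) → min -10
(-7, -10, 5) → min -10
(-10, 5, 6) → min -10
(5, 6, 11) → min 5
(6, 11, 14) → min 6
(11, 14, 13) → min 11
(14, 13, -12) → min -12
Largest of these is 11.

11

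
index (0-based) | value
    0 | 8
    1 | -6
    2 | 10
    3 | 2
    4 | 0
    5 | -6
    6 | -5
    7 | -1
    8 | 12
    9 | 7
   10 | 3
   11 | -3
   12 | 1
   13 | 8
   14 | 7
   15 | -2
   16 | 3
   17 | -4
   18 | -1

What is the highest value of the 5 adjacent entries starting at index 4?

Elements at indices 4..8: 0, -6, -5, -1, 12
max(0, -6, -5, -1, 12) = 12

12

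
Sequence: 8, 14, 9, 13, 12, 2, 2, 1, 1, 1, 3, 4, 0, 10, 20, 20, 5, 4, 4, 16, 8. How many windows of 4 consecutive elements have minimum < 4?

8 14 9 13 → min 8
14 9 13 12 → min 9
9 13 12 2 → min 2  < 4 ✓
13 12 2 2 → min 2  < 4 ✓
12 2 2 1 → min 1  < 4 ✓
2 2 1 1 → min 1  < 4 ✓
2 1 1 1 → min 1  < 4 ✓
1 1 1 3 → min 1  < 4 ✓
1 1 3 4 → min 1  < 4 ✓
1 3 4 0 → min 0  < 4 ✓
3 4 0 10 → min 0  < 4 ✓
4 0 10 20 → min 0  < 4 ✓
0 10 20 20 → min 0  < 4 ✓
10 20 20 5 → min 5
20 20 5 4 → min 4
20 5 4 4 → min 4
5 4 4 16 → min 4
4 4 16 8 → min 4
11 windows satisfy the condition.

11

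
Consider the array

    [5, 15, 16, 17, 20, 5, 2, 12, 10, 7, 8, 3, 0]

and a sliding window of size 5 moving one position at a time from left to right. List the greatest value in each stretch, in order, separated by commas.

20, 20, 20, 20, 20, 12, 12, 12, 10

Sliding a size-5 window across the 13 values:
(5, 15, 16, 17, 20) → max 20
(15, 16, 17, 20, 5) → max 20
(16, 17, 20, 5, 2) → max 20
(17, 20, 5, 2, 12) → max 20
(20, 5, 2, 12, 10) → max 20
(5, 2, 12, 10, 7) → max 12
(2, 12, 10, 7, 8) → max 12
(12, 10, 7, 8, 3) → max 12
(10, 7, 8, 3, 0) → max 10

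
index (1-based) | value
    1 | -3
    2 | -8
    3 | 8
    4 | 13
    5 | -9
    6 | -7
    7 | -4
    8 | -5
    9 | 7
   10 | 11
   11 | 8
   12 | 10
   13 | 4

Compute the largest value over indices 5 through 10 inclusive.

11

Elements at indices 5..10: -9, -7, -4, -5, 7, 11
max(-9, -7, -4, -5, 7, 11) = 11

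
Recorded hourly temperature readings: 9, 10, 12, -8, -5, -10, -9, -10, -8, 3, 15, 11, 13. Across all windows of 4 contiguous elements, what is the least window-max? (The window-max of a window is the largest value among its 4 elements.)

-8

9 10 12 -8 → max 12
10 12 -8 -5 → max 12
12 -8 -5 -10 → max 12
-8 -5 -10 -9 → max -5
-5 -10 -9 -10 → max -5
-10 -9 -10 -8 → max -8
-9 -10 -8 3 → max 3
-10 -8 3 15 → max 15
-8 3 15 11 → max 15
3 15 11 13 → max 15
Least of these is -8.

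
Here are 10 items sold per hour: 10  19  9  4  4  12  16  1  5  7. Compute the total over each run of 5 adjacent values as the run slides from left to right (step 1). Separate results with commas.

46, 48, 45, 37, 38, 41

[10, 19, 9, 4, 4] → sum 46
[19, 9, 4, 4, 12] → sum 48
[9, 4, 4, 12, 16] → sum 45
[4, 4, 12, 16, 1] → sum 37
[4, 12, 16, 1, 5] → sum 38
[12, 16, 1, 5, 7] → sum 41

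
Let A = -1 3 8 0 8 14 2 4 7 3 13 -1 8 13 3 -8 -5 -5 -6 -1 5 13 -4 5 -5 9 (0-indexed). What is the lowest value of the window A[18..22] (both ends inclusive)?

Elements at indices 18..22: -6, -1, 5, 13, -4
min(-6, -1, 5, 13, -4) = -6

-6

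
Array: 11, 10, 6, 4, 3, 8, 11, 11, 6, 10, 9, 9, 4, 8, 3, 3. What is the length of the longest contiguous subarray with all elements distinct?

6

add 11: [11] len 1
add 10: [11, 10] len 2
add 6: [11, 10, 6] len 3
add 4: [11, 10, 6, 4] len 4
add 3: [11, 10, 6, 4, 3] len 5
add 8: [11, 10, 6, 4, 3, 8] len 6
add 11 (repeat 11, move left end past it): [10, 6, 4, 3, 8, 11] len 6
add 11 (repeat 11, move left end past it): [11] len 1
add 6: [11, 6] len 2
add 10: [11, 6, 10] len 3
add 9: [11, 6, 10, 9] len 4
add 9 (repeat 9, move left end past it): [9] len 1
add 4: [9, 4] len 2
add 8: [9, 4, 8] len 3
add 3: [9, 4, 8, 3] len 4
add 3 (repeat 3, move left end past it): [3] len 1
Longest all-distinct length: 6.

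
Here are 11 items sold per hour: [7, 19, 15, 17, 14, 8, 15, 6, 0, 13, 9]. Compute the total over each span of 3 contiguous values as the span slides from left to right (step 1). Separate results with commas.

41, 51, 46, 39, 37, 29, 21, 19, 22

7 19 15 → sum 41
19 15 17 → sum 51
15 17 14 → sum 46
17 14 8 → sum 39
14 8 15 → sum 37
8 15 6 → sum 29
15 6 0 → sum 21
6 0 13 → sum 19
0 13 9 → sum 22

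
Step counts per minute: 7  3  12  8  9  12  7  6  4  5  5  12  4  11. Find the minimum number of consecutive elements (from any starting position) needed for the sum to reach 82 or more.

Extend right; whenever the sum reaches 82, record the length and shrink from the left:
add 7: running sum 7 < 82
add 3: running sum 10 < 82
add 12: running sum 22 < 82
add 8: running sum 30 < 82
add 9: running sum 39 < 82
add 12: running sum 51 < 82
add 7: running sum 58 < 82
add 6: running sum 64 < 82
add 4: running sum 68 < 82
add 5: running sum 73 < 82
add 5: running sum 78 < 82
add 12: shortest ending here [3, 12, 8, 9, 12, 7, 6, 4, 5, 5, 12] sum 83, len 11
add 4: shortest ending here [12, 8, 9, 12, 7, 6, 4, 5, 5, 12, 4] sum 84, len 11
add 11: shortest ending here [8, 9, 12, 7, 6, 4, 5, 5, 12, 4, 11] sum 83, len 11
Shortest qualifying length: 11.

11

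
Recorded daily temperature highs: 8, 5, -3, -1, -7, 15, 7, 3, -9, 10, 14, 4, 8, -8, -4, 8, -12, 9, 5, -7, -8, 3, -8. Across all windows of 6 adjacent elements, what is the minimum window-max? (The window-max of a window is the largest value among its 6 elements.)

8

Each size-6 window and its max:
(8, 5, -3, -1, -7, 15) → max 15
(5, -3, -1, -7, 15, 7) → max 15
(-3, -1, -7, 15, 7, 3) → max 15
(-1, -7, 15, 7, 3, -9) → max 15
(-7, 15, 7, 3, -9, 10) → max 15
(15, 7, 3, -9, 10, 14) → max 15
(7, 3, -9, 10, 14, 4) → max 14
(3, -9, 10, 14, 4, 8) → max 14
(-9, 10, 14, 4, 8, -8) → max 14
(10, 14, 4, 8, -8, -4) → max 14
(14, 4, 8, -8, -4, 8) → max 14
(4, 8, -8, -4, 8, -12) → max 8
(8, -8, -4, 8, -12, 9) → max 9
(-8, -4, 8, -12, 9, 5) → max 9
(-4, 8, -12, 9, 5, -7) → max 9
(8, -12, 9, 5, -7, -8) → max 9
(-12, 9, 5, -7, -8, 3) → max 9
(9, 5, -7, -8, 3, -8) → max 9
Minimum of these is 8.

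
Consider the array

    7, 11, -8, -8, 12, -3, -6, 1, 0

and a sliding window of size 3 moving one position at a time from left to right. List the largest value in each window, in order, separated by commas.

11, 11, 12, 12, 12, 1, 1

(7, 11, -8) → max 11
(11, -8, -8) → max 11
(-8, -8, 12) → max 12
(-8, 12, -3) → max 12
(12, -3, -6) → max 12
(-3, -6, 1) → max 1
(-6, 1, 0) → max 1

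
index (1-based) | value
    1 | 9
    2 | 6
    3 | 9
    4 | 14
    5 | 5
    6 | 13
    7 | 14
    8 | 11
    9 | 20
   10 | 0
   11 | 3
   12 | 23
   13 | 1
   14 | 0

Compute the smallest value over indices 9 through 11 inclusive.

Elements at indices 9..11: 20, 0, 3
min(20, 0, 3) = 0

0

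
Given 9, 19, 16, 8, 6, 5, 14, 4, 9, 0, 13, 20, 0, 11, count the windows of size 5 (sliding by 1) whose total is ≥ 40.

(9, 19, 16, 8, 6) → sum 58  ≥ 40 ✓
(19, 16, 8, 6, 5) → sum 54  ≥ 40 ✓
(16, 8, 6, 5, 14) → sum 49  ≥ 40 ✓
(8, 6, 5, 14, 4) → sum 37
(6, 5, 14, 4, 9) → sum 38
(5, 14, 4, 9, 0) → sum 32
(14, 4, 9, 0, 13) → sum 40  ≥ 40 ✓
(4, 9, 0, 13, 20) → sum 46  ≥ 40 ✓
(9, 0, 13, 20, 0) → sum 42  ≥ 40 ✓
(0, 13, 20, 0, 11) → sum 44  ≥ 40 ✓
7 windows satisfy the condition.

7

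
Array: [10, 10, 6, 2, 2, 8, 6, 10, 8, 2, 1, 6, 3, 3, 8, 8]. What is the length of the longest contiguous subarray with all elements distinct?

6

[10] len 1
[10] len 1
[10, 6] len 2
[10, 6, 2] len 3
[2] len 1
[2, 8] len 2
[2, 8, 6] len 3
[2, 8, 6, 10] len 4
[6, 10, 8] len 3
[6, 10, 8, 2] len 4
[6, 10, 8, 2, 1] len 5
[10, 8, 2, 1, 6] len 5
[10, 8, 2, 1, 6, 3] len 6
[3] len 1
[3, 8] len 2
[8] len 1
Longest all-distinct length: 6.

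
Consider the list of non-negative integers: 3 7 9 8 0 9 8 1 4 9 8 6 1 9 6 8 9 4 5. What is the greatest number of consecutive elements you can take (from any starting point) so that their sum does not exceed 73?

13

[3] sum 3 len 1
[3, 7] sum 10 len 2
[3, 7, 9] sum 19 len 3
[3, 7, 9, 8] sum 27 len 4
[3, 7, 9, 8, 0] sum 27 len 5
[3, 7, 9, 8, 0, 9] sum 36 len 6
[3, 7, 9, 8, 0, 9, 8] sum 44 len 7
[3, 7, 9, 8, 0, 9, 8, 1] sum 45 len 8
[3, 7, 9, 8, 0, 9, 8, 1, 4] sum 49 len 9
[3, 7, 9, 8, 0, 9, 8, 1, 4, 9] sum 58 len 10
[3, 7, 9, 8, 0, 9, 8, 1, 4, 9, 8] sum 66 len 11
[3, 7, 9, 8, 0, 9, 8, 1, 4, 9, 8, 6] sum 72 len 12
[3, 7, 9, 8, 0, 9, 8, 1, 4, 9, 8, 6, 1] sum 73 len 13
[9, 8, 0, 9, 8, 1, 4, 9, 8, 6, 1, 9] sum 72 len 12
[8, 0, 9, 8, 1, 4, 9, 8, 6, 1, 9, 6] sum 69 len 12
[0, 9, 8, 1, 4, 9, 8, 6, 1, 9, 6, 8] sum 69 len 12
[8, 1, 4, 9, 8, 6, 1, 9, 6, 8, 9] sum 69 len 11
[8, 1, 4, 9, 8, 6, 1, 9, 6, 8, 9, 4] sum 73 len 12
[1, 4, 9, 8, 6, 1, 9, 6, 8, 9, 4, 5] sum 70 len 12
Longest length seen: 13.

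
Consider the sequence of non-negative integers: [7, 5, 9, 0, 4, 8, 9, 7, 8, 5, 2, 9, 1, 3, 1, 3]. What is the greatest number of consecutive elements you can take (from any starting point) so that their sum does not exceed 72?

[7] sum 7 len 1
[7, 5] sum 12 len 2
[7, 5, 9] sum 21 len 3
[7, 5, 9, 0] sum 21 len 4
[7, 5, 9, 0, 4] sum 25 len 5
[7, 5, 9, 0, 4, 8] sum 33 len 6
[7, 5, 9, 0, 4, 8, 9] sum 42 len 7
[7, 5, 9, 0, 4, 8, 9, 7] sum 49 len 8
[7, 5, 9, 0, 4, 8, 9, 7, 8] sum 57 len 9
[7, 5, 9, 0, 4, 8, 9, 7, 8, 5] sum 62 len 10
[7, 5, 9, 0, 4, 8, 9, 7, 8, 5, 2] sum 64 len 11
[5, 9, 0, 4, 8, 9, 7, 8, 5, 2, 9] sum 66 len 11
[5, 9, 0, 4, 8, 9, 7, 8, 5, 2, 9, 1] sum 67 len 12
[5, 9, 0, 4, 8, 9, 7, 8, 5, 2, 9, 1, 3] sum 70 len 13
[5, 9, 0, 4, 8, 9, 7, 8, 5, 2, 9, 1, 3, 1] sum 71 len 14
[9, 0, 4, 8, 9, 7, 8, 5, 2, 9, 1, 3, 1, 3] sum 69 len 14
Longest length seen: 14.

14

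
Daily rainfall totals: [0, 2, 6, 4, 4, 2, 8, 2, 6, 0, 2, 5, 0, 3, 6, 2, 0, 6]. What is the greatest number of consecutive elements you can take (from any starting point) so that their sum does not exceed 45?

[0] sum 0 len 1
[0, 2] sum 2 len 2
[0, 2, 6] sum 8 len 3
[0, 2, 6, 4] sum 12 len 4
[0, 2, 6, 4, 4] sum 16 len 5
[0, 2, 6, 4, 4, 2] sum 18 len 6
[0, 2, 6, 4, 4, 2, 8] sum 26 len 7
[0, 2, 6, 4, 4, 2, 8, 2] sum 28 len 8
[0, 2, 6, 4, 4, 2, 8, 2, 6] sum 34 len 9
[0, 2, 6, 4, 4, 2, 8, 2, 6, 0] sum 34 len 10
[0, 2, 6, 4, 4, 2, 8, 2, 6, 0, 2] sum 36 len 11
[0, 2, 6, 4, 4, 2, 8, 2, 6, 0, 2, 5] sum 41 len 12
[0, 2, 6, 4, 4, 2, 8, 2, 6, 0, 2, 5, 0] sum 41 len 13
[0, 2, 6, 4, 4, 2, 8, 2, 6, 0, 2, 5, 0, 3] sum 44 len 14
[4, 4, 2, 8, 2, 6, 0, 2, 5, 0, 3, 6] sum 42 len 12
[4, 4, 2, 8, 2, 6, 0, 2, 5, 0, 3, 6, 2] sum 44 len 13
[4, 4, 2, 8, 2, 6, 0, 2, 5, 0, 3, 6, 2, 0] sum 44 len 14
[2, 8, 2, 6, 0, 2, 5, 0, 3, 6, 2, 0, 6] sum 42 len 13
Longest length seen: 14.

14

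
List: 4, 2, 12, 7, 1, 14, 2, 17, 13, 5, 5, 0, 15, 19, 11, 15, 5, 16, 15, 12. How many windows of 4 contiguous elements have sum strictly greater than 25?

12

[4, 2, 12, 7] → sum 25
[2, 12, 7, 1] → sum 22
[12, 7, 1, 14] → sum 34  > 25 ✓
[7, 1, 14, 2] → sum 24
[1, 14, 2, 17] → sum 34  > 25 ✓
[14, 2, 17, 13] → sum 46  > 25 ✓
[2, 17, 13, 5] → sum 37  > 25 ✓
[17, 13, 5, 5] → sum 40  > 25 ✓
[13, 5, 5, 0] → sum 23
[5, 5, 0, 15] → sum 25
[5, 0, 15, 19] → sum 39  > 25 ✓
[0, 15, 19, 11] → sum 45  > 25 ✓
[15, 19, 11, 15] → sum 60  > 25 ✓
[19, 11, 15, 5] → sum 50  > 25 ✓
[11, 15, 5, 16] → sum 47  > 25 ✓
[15, 5, 16, 15] → sum 51  > 25 ✓
[5, 16, 15, 12] → sum 48  > 25 ✓
12 windows satisfy the condition.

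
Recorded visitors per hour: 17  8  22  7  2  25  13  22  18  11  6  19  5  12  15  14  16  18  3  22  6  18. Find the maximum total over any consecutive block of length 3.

17 8 22 → sum 47
8 22 7 → sum 37
22 7 2 → sum 31
7 2 25 → sum 34
2 25 13 → sum 40
25 13 22 → sum 60
13 22 18 → sum 53
22 18 11 → sum 51
18 11 6 → sum 35
11 6 19 → sum 36
6 19 5 → sum 30
19 5 12 → sum 36
5 12 15 → sum 32
12 15 14 → sum 41
15 14 16 → sum 45
14 16 18 → sum 48
16 18 3 → sum 37
18 3 22 → sum 43
3 22 6 → sum 31
22 6 18 → sum 46
Maximum of these is 60.

60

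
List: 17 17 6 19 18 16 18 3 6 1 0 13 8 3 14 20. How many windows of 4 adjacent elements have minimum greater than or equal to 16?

[17, 17, 6, 19] → min 6
[17, 6, 19, 18] → min 6
[6, 19, 18, 16] → min 6
[19, 18, 16, 18] → min 16  ≥ 16 ✓
[18, 16, 18, 3] → min 3
[16, 18, 3, 6] → min 3
[18, 3, 6, 1] → min 1
[3, 6, 1, 0] → min 0
[6, 1, 0, 13] → min 0
[1, 0, 13, 8] → min 0
[0, 13, 8, 3] → min 0
[13, 8, 3, 14] → min 3
[8, 3, 14, 20] → min 3
1 window satisfy the condition.

1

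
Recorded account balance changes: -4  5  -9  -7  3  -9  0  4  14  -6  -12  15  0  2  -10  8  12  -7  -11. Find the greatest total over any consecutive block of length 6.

[-4, 5, -9, -7, 3, -9] → sum -21
[5, -9, -7, 3, -9, 0] → sum -17
[-9, -7, 3, -9, 0, 4] → sum -18
[-7, 3, -9, 0, 4, 14] → sum 5
[3, -9, 0, 4, 14, -6] → sum 6
[-9, 0, 4, 14, -6, -12] → sum -9
[0, 4, 14, -6, -12, 15] → sum 15
[4, 14, -6, -12, 15, 0] → sum 15
[14, -6, -12, 15, 0, 2] → sum 13
[-6, -12, 15, 0, 2, -10] → sum -11
[-12, 15, 0, 2, -10, 8] → sum 3
[15, 0, 2, -10, 8, 12] → sum 27
[0, 2, -10, 8, 12, -7] → sum 5
[2, -10, 8, 12, -7, -11] → sum -6
Greatest of these is 27.

27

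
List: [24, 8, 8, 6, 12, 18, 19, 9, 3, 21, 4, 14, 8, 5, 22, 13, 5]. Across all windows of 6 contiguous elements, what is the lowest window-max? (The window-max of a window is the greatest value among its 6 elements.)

19

24 8 8 6 12 18 → max 24
8 8 6 12 18 19 → max 19
8 6 12 18 19 9 → max 19
6 12 18 19 9 3 → max 19
12 18 19 9 3 21 → max 21
18 19 9 3 21 4 → max 21
19 9 3 21 4 14 → max 21
9 3 21 4 14 8 → max 21
3 21 4 14 8 5 → max 21
21 4 14 8 5 22 → max 22
4 14 8 5 22 13 → max 22
14 8 5 22 13 5 → max 22
Lowest of these is 19.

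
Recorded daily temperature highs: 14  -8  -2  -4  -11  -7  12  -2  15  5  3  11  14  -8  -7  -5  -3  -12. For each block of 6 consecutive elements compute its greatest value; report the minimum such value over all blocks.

12

(14, -8, -2, -4, -11, -7) → max 14
(-8, -2, -4, -11, -7, 12) → max 12
(-2, -4, -11, -7, 12, -2) → max 12
(-4, -11, -7, 12, -2, 15) → max 15
(-11, -7, 12, -2, 15, 5) → max 15
(-7, 12, -2, 15, 5, 3) → max 15
(12, -2, 15, 5, 3, 11) → max 15
(-2, 15, 5, 3, 11, 14) → max 15
(15, 5, 3, 11, 14, -8) → max 15
(5, 3, 11, 14, -8, -7) → max 14
(3, 11, 14, -8, -7, -5) → max 14
(11, 14, -8, -7, -5, -3) → max 14
(14, -8, -7, -5, -3, -12) → max 14
Minimum of these is 12.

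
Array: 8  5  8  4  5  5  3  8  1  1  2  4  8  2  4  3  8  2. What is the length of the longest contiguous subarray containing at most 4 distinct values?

add 8: window [8] (1 distinct), len 1
add 5: window [8, 5] (2 distinct), len 2
add 8: window [8, 5, 8] (2 distinct), len 3
add 4: window [8, 5, 8, 4] (3 distinct), len 4
add 5: window [8, 5, 8, 4, 5] (3 distinct), len 5
add 5: window [8, 5, 8, 4, 5, 5] (3 distinct), len 6
add 3: window [8, 5, 8, 4, 5, 5, 3] (4 distinct), len 7
add 8: window [8, 5, 8, 4, 5, 5, 3, 8] (4 distinct), len 8
add 1: window [5, 5, 3, 8, 1] (4 distinct), len 5
add 1: window [5, 5, 3, 8, 1, 1] (4 distinct), len 6
add 2: window [3, 8, 1, 1, 2] (4 distinct), len 5
add 4: window [8, 1, 1, 2, 4] (4 distinct), len 5
add 8: window [8, 1, 1, 2, 4, 8] (4 distinct), len 6
add 2: window [8, 1, 1, 2, 4, 8, 2] (4 distinct), len 7
add 4: window [8, 1, 1, 2, 4, 8, 2, 4] (4 distinct), len 8
add 3: window [2, 4, 8, 2, 4, 3] (4 distinct), len 6
add 8: window [2, 4, 8, 2, 4, 3, 8] (4 distinct), len 7
add 2: window [2, 4, 8, 2, 4, 3, 8, 2] (4 distinct), len 8
Longest length with ≤4 distinct: 8.

8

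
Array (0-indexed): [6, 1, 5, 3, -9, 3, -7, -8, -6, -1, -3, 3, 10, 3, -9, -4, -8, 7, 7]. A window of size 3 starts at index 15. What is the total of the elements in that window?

-5

Elements at indices 15..17: -4, -8, 7
sum(-4, -8, 7) = -5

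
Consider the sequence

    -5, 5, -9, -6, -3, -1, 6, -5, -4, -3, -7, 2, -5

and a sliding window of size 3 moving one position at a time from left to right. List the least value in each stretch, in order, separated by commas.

-9, -9, -9, -6, -3, -5, -5, -5, -7, -7, -7

[-5, 5, -9] → min -9
[5, -9, -6] → min -9
[-9, -6, -3] → min -9
[-6, -3, -1] → min -6
[-3, -1, 6] → min -3
[-1, 6, -5] → min -5
[6, -5, -4] → min -5
[-5, -4, -3] → min -5
[-4, -3, -7] → min -7
[-3, -7, 2] → min -7
[-7, 2, -5] → min -7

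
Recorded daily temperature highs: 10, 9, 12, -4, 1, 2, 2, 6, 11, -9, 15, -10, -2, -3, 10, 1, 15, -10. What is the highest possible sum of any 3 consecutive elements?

31

[10, 9, 12] → sum 31
[9, 12, -4] → sum 17
[12, -4, 1] → sum 9
[-4, 1, 2] → sum -1
[1, 2, 2] → sum 5
[2, 2, 6] → sum 10
[2, 6, 11] → sum 19
[6, 11, -9] → sum 8
[11, -9, 15] → sum 17
[-9, 15, -10] → sum -4
[15, -10, -2] → sum 3
[-10, -2, -3] → sum -15
[-2, -3, 10] → sum 5
[-3, 10, 1] → sum 8
[10, 1, 15] → sum 26
[1, 15, -10] → sum 6
Highest of these is 31.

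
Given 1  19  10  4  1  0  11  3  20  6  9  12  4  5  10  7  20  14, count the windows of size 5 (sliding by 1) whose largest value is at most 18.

(1, 19, 10, 4, 1) → max 19
(19, 10, 4, 1, 0) → max 19
(10, 4, 1, 0, 11) → max 11  ≤ 18 ✓
(4, 1, 0, 11, 3) → max 11  ≤ 18 ✓
(1, 0, 11, 3, 20) → max 20
(0, 11, 3, 20, 6) → max 20
(11, 3, 20, 6, 9) → max 20
(3, 20, 6, 9, 12) → max 20
(20, 6, 9, 12, 4) → max 20
(6, 9, 12, 4, 5) → max 12  ≤ 18 ✓
(9, 12, 4, 5, 10) → max 12  ≤ 18 ✓
(12, 4, 5, 10, 7) → max 12  ≤ 18 ✓
(4, 5, 10, 7, 20) → max 20
(5, 10, 7, 20, 14) → max 20
5 windows satisfy the condition.

5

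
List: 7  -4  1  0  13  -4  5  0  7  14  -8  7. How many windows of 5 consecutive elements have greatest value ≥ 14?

(7, -4, 1, 0, 13) → max 13
(-4, 1, 0, 13, -4) → max 13
(1, 0, 13, -4, 5) → max 13
(0, 13, -4, 5, 0) → max 13
(13, -4, 5, 0, 7) → max 13
(-4, 5, 0, 7, 14) → max 14  ≥ 14 ✓
(5, 0, 7, 14, -8) → max 14  ≥ 14 ✓
(0, 7, 14, -8, 7) → max 14  ≥ 14 ✓
3 windows satisfy the condition.

3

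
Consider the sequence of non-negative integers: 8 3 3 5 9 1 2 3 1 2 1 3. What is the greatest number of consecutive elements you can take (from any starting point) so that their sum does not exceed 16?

7

[8] sum 8 len 1
[8, 3] sum 11 len 2
[8, 3, 3] sum 14 len 3
[3, 3, 5] sum 11 len 3
[5, 9] sum 14 len 2
[5, 9, 1] sum 15 len 3
[9, 1, 2] sum 12 len 3
[9, 1, 2, 3] sum 15 len 4
[9, 1, 2, 3, 1] sum 16 len 5
[1, 2, 3, 1, 2] sum 9 len 5
[1, 2, 3, 1, 2, 1] sum 10 len 6
[1, 2, 3, 1, 2, 1, 3] sum 13 len 7
Longest length seen: 7.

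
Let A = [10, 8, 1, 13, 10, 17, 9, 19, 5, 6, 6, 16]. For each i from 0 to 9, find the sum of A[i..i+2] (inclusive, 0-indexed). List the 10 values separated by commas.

[10, 8, 1] → sum 19
[8, 1, 13] → sum 22
[1, 13, 10] → sum 24
[13, 10, 17] → sum 40
[10, 17, 9] → sum 36
[17, 9, 19] → sum 45
[9, 19, 5] → sum 33
[19, 5, 6] → sum 30
[5, 6, 6] → sum 17
[6, 6, 16] → sum 28

19, 22, 24, 40, 36, 45, 33, 30, 17, 28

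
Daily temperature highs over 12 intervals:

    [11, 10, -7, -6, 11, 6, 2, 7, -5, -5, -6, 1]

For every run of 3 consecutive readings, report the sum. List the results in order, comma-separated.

11 10 -7 → sum 14
10 -7 -6 → sum -3
-7 -6 11 → sum -2
-6 11 6 → sum 11
11 6 2 → sum 19
6 2 7 → sum 15
2 7 -5 → sum 4
7 -5 -5 → sum -3
-5 -5 -6 → sum -16
-5 -6 1 → sum -10

14, -3, -2, 11, 19, 15, 4, -3, -16, -10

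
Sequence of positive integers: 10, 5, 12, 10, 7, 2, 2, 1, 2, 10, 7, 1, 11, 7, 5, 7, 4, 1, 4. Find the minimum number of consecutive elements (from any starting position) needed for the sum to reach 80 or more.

add 10: running sum 10 < 80
add 5: running sum 15 < 80
add 12: running sum 27 < 80
add 10: running sum 37 < 80
add 7: running sum 44 < 80
add 2: running sum 46 < 80
add 2: running sum 48 < 80
add 1: running sum 49 < 80
add 2: running sum 51 < 80
add 10: running sum 61 < 80
add 7: running sum 68 < 80
add 1: running sum 69 < 80
end 12: [10, 5, 12, 10, 7, 2, 2, 1, 2, 10, 7, 1, 11] sum 80, len 13
end 13: [10, 5, 12, 10, 7, 2, 2, 1, 2, 10, 7, 1, 11, 7] sum 87, len 14
end 14: [5, 12, 10, 7, 2, 2, 1, 2, 10, 7, 1, 11, 7, 5] sum 82, len 14
end 15: [12, 10, 7, 2, 2, 1, 2, 10, 7, 1, 11, 7, 5, 7] sum 84, len 14
end 16: [12, 10, 7, 2, 2, 1, 2, 10, 7, 1, 11, 7, 5, 7, 4] sum 88, len 15
end 17: [12, 10, 7, 2, 2, 1, 2, 10, 7, 1, 11, 7, 5, 7, 4, 1] sum 89, len 16
end 18: [10, 7, 2, 2, 1, 2, 10, 7, 1, 11, 7, 5, 7, 4, 1, 4] sum 81, len 16
Shortest qualifying length: 13.

13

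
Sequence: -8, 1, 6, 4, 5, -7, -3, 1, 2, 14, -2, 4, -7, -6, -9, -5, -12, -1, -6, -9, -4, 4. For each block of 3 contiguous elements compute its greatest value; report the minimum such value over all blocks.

Each size-3 window and its max:
(-8, 1, 6) → max 6
(1, 6, 4) → max 6
(6, 4, 5) → max 6
(4, 5, -7) → max 5
(5, -7, -3) → max 5
(-7, -3, 1) → max 1
(-3, 1, 2) → max 2
(1, 2, 14) → max 14
(2, 14, -2) → max 14
(14, -2, 4) → max 14
(-2, 4, -7) → max 4
(4, -7, -6) → max 4
(-7, -6, -9) → max -6
(-6, -9, -5) → max -5
(-9, -5, -12) → max -5
(-5, -12, -1) → max -1
(-12, -1, -6) → max -1
(-1, -6, -9) → max -1
(-6, -9, -4) → max -4
(-9, -4, 4) → max 4
Minimum of these is -6.

-6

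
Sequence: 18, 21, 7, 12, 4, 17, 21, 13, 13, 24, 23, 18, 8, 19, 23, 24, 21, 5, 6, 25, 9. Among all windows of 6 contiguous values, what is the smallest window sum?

74

Window sums for each of the 16 positions:
(18, 21, 7, 12, 4, 17) → sum 79
(21, 7, 12, 4, 17, 21) → sum 82
(7, 12, 4, 17, 21, 13) → sum 74
(12, 4, 17, 21, 13, 13) → sum 80
(4, 17, 21, 13, 13, 24) → sum 92
(17, 21, 13, 13, 24, 23) → sum 111
(21, 13, 13, 24, 23, 18) → sum 112
(13, 13, 24, 23, 18, 8) → sum 99
(13, 24, 23, 18, 8, 19) → sum 105
(24, 23, 18, 8, 19, 23) → sum 115
(23, 18, 8, 19, 23, 24) → sum 115
(18, 8, 19, 23, 24, 21) → sum 113
(8, 19, 23, 24, 21, 5) → sum 100
(19, 23, 24, 21, 5, 6) → sum 98
(23, 24, 21, 5, 6, 25) → sum 104
(24, 21, 5, 6, 25, 9) → sum 90
Smallest of these is 74.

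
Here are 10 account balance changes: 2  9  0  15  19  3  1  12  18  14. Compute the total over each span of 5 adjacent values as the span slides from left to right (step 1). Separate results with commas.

45, 46, 38, 50, 53, 48

[2, 9, 0, 15, 19] → sum 45
[9, 0, 15, 19, 3] → sum 46
[0, 15, 19, 3, 1] → sum 38
[15, 19, 3, 1, 12] → sum 50
[19, 3, 1, 12, 18] → sum 53
[3, 1, 12, 18, 14] → sum 48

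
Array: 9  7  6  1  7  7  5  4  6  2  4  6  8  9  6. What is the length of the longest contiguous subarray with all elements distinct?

add 9: [9] len 1
add 7: [9, 7] len 2
add 6: [9, 7, 6] len 3
add 1: [9, 7, 6, 1] len 4
add 7 (repeat 7, move left end past it): [6, 1, 7] len 3
add 7 (repeat 7, move left end past it): [7] len 1
add 5: [7, 5] len 2
add 4: [7, 5, 4] len 3
add 6: [7, 5, 4, 6] len 4
add 2: [7, 5, 4, 6, 2] len 5
add 4 (repeat 4, move left end past it): [6, 2, 4] len 3
add 6 (repeat 6, move left end past it): [2, 4, 6] len 3
add 8: [2, 4, 6, 8] len 4
add 9: [2, 4, 6, 8, 9] len 5
add 6 (repeat 6, move left end past it): [8, 9, 6] len 3
Longest all-distinct length: 5.

5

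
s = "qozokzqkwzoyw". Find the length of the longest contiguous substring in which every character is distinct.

6

[q] len 1
[q, o] len 2
[q, o, z] len 3
[z, o] len 2
[z, o, k] len 3
[o, k, z] len 3
[o, k, z, q] len 4
[z, q, k] len 3
[z, q, k, w] len 4
[q, k, w, z] len 4
[q, k, w, z, o] len 5
[q, k, w, z, o, y] len 6
[z, o, y, w] len 4
Longest all-distinct length: 6.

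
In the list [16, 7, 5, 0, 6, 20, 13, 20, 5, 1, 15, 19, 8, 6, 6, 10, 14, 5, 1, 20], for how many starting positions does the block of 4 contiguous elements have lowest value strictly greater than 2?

7

[16, 7, 5, 0] → min 0
[7, 5, 0, 6] → min 0
[5, 0, 6, 20] → min 0
[0, 6, 20, 13] → min 0
[6, 20, 13, 20] → min 6  > 2 ✓
[20, 13, 20, 5] → min 5  > 2 ✓
[13, 20, 5, 1] → min 1
[20, 5, 1, 15] → min 1
[5, 1, 15, 19] → min 1
[1, 15, 19, 8] → min 1
[15, 19, 8, 6] → min 6  > 2 ✓
[19, 8, 6, 6] → min 6  > 2 ✓
[8, 6, 6, 10] → min 6  > 2 ✓
[6, 6, 10, 14] → min 6  > 2 ✓
[6, 10, 14, 5] → min 5  > 2 ✓
[10, 14, 5, 1] → min 1
[14, 5, 1, 20] → min 1
7 windows satisfy the condition.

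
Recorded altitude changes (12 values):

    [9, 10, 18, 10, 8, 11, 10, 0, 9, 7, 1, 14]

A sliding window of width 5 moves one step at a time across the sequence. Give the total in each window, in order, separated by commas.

Sliding a size-5 window across the 12 values:
(9, 10, 18, 10, 8) → sum 55
(10, 18, 10, 8, 11) → sum 57
(18, 10, 8, 11, 10) → sum 57
(10, 8, 11, 10, 0) → sum 39
(8, 11, 10, 0, 9) → sum 38
(11, 10, 0, 9, 7) → sum 37
(10, 0, 9, 7, 1) → sum 27
(0, 9, 7, 1, 14) → sum 31

55, 57, 57, 39, 38, 37, 27, 31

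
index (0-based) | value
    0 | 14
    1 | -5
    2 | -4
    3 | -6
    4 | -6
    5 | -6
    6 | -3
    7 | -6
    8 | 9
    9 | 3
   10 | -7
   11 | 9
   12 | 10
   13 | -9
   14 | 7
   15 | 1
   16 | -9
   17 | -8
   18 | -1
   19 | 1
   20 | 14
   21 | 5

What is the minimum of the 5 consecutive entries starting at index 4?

-6

Elements at indices 4..8: -6, -6, -3, -6, 9
min(-6, -6, -3, -6, 9) = -6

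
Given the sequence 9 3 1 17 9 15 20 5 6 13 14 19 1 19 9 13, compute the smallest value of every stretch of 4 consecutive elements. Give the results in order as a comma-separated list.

(9, 3, 1, 17) → min 1
(3, 1, 17, 9) → min 1
(1, 17, 9, 15) → min 1
(17, 9, 15, 20) → min 9
(9, 15, 20, 5) → min 5
(15, 20, 5, 6) → min 5
(20, 5, 6, 13) → min 5
(5, 6, 13, 14) → min 5
(6, 13, 14, 19) → min 6
(13, 14, 19, 1) → min 1
(14, 19, 1, 19) → min 1
(19, 1, 19, 9) → min 1
(1, 19, 9, 13) → min 1

1, 1, 1, 9, 5, 5, 5, 5, 6, 1, 1, 1, 1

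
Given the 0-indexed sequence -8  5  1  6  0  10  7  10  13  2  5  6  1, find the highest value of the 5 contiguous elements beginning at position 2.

10

Elements at indices 2..6: 1, 6, 0, 10, 7
max(1, 6, 0, 10, 7) = 10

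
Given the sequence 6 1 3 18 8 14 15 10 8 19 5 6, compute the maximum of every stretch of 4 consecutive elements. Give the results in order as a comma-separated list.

Sliding a size-4 window across the 12 values:
[6, 1, 3, 18] → max 18
[1, 3, 18, 8] → max 18
[3, 18, 8, 14] → max 18
[18, 8, 14, 15] → max 18
[8, 14, 15, 10] → max 15
[14, 15, 10, 8] → max 15
[15, 10, 8, 19] → max 19
[10, 8, 19, 5] → max 19
[8, 19, 5, 6] → max 19

18, 18, 18, 18, 15, 15, 19, 19, 19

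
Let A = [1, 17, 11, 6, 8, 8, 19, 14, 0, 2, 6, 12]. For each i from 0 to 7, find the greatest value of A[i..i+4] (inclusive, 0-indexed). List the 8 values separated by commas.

17, 17, 19, 19, 19, 19, 19, 14

[1, 17, 11, 6, 8] → max 17
[17, 11, 6, 8, 8] → max 17
[11, 6, 8, 8, 19] → max 19
[6, 8, 8, 19, 14] → max 19
[8, 8, 19, 14, 0] → max 19
[8, 19, 14, 0, 2] → max 19
[19, 14, 0, 2, 6] → max 19
[14, 0, 2, 6, 12] → max 14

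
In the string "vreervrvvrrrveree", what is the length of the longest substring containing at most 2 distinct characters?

9

add v: window [v] (1 distinct), len 1
add r: window [v, r] (2 distinct), len 2
add e: window [r, e] (2 distinct), len 2
add e: window [r, e, e] (2 distinct), len 3
add r: window [r, e, e, r] (2 distinct), len 4
add v: window [r, v] (2 distinct), len 2
add r: window [r, v, r] (2 distinct), len 3
add v: window [r, v, r, v] (2 distinct), len 4
add v: window [r, v, r, v, v] (2 distinct), len 5
add r: window [r, v, r, v, v, r] (2 distinct), len 6
add r: window [r, v, r, v, v, r, r] (2 distinct), len 7
add r: window [r, v, r, v, v, r, r, r] (2 distinct), len 8
add v: window [r, v, r, v, v, r, r, r, v] (2 distinct), len 9
add e: window [v, e] (2 distinct), len 2
add r: window [e, r] (2 distinct), len 2
add e: window [e, r, e] (2 distinct), len 3
add e: window [e, r, e, e] (2 distinct), len 4
Longest length with ≤2 distinct: 9.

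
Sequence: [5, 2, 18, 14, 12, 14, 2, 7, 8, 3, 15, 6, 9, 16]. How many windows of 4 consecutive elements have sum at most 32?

3

[5, 2, 18, 14] → sum 39
[2, 18, 14, 12] → sum 46
[18, 14, 12, 14] → sum 58
[14, 12, 14, 2] → sum 42
[12, 14, 2, 7] → sum 35
[14, 2, 7, 8] → sum 31  ≤ 32 ✓
[2, 7, 8, 3] → sum 20  ≤ 32 ✓
[7, 8, 3, 15] → sum 33
[8, 3, 15, 6] → sum 32  ≤ 32 ✓
[3, 15, 6, 9] → sum 33
[15, 6, 9, 16] → sum 46
3 windows satisfy the condition.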